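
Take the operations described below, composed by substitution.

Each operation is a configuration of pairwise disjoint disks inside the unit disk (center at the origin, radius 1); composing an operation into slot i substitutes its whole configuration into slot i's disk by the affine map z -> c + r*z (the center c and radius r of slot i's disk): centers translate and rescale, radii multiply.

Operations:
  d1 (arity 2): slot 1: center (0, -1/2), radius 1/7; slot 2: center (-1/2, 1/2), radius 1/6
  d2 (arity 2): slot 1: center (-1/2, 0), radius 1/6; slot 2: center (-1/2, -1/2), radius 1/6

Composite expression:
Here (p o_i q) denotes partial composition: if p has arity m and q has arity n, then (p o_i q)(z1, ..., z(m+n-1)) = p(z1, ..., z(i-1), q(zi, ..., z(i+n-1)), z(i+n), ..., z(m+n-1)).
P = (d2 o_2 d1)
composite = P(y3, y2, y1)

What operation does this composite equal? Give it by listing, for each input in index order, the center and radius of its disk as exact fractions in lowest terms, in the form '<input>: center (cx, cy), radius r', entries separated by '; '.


y1: center (-7/12, -5/12), radius 1/36; y2: center (-1/2, -7/12), radius 1/42; y3: center (-1/2, 0), radius 1/6

Below d2, radii multiply path by path; the y-disk centers shift.
y3 passes through 1 substitution, ending at center (-1/2, 0), radius 1/6
y2 passes through 2 substitutions, ending at center (-1/2, -7/12), radius 1/42
y1 passes through 2 substitutions, ending at center (-7/12, -5/12), radius 1/36


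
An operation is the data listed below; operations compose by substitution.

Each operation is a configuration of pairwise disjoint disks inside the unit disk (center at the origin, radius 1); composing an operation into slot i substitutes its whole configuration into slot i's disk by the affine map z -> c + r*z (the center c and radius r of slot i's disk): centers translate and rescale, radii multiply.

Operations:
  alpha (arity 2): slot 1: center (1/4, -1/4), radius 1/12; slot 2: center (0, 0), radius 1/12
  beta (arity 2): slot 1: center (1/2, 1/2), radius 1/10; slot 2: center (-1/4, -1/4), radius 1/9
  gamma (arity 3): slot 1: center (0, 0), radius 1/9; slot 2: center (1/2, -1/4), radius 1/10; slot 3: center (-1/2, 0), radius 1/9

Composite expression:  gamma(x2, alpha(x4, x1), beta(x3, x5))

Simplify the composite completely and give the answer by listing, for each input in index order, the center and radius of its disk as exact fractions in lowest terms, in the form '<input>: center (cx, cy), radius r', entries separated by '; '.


Below gamma, radii multiply path by path; the x-disk centers shift.
input x2: applying the 1 nested substitution gives center (0, 0), radius 1/9
input x4: applying the 2 nested substitutions gives center (21/40, -11/40), radius 1/120
input x1: applying the 2 nested substitutions gives center (1/2, -1/4), radius 1/120
input x3: applying the 2 nested substitutions gives center (-4/9, 1/18), radius 1/90
input x5: applying the 2 nested substitutions gives center (-19/36, -1/36), radius 1/81

x1: center (1/2, -1/4), radius 1/120; x2: center (0, 0), radius 1/9; x3: center (-4/9, 1/18), radius 1/90; x4: center (21/40, -11/40), radius 1/120; x5: center (-19/36, -1/36), radius 1/81


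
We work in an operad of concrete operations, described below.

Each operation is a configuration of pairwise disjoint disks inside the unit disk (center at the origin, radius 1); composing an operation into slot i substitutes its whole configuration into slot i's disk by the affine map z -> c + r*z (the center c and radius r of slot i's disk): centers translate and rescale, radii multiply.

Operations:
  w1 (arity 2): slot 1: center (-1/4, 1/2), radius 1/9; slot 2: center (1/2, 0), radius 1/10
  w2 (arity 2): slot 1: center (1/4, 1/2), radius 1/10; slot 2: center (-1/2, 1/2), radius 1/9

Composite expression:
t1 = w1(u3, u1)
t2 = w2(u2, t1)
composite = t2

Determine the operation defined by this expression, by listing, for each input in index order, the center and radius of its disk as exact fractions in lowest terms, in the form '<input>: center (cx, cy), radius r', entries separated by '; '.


Affine substitution under w2: radii multiply and u-centers shift.
for u2, the 1-step affine chain lands on center (1/4, 1/2), radius 1/10
for u3, the 2-step affine chain lands on center (-19/36, 5/9), radius 1/81
for u1, the 2-step affine chain lands on center (-4/9, 1/2), radius 1/90

u1: center (-4/9, 1/2), radius 1/90; u2: center (1/4, 1/2), radius 1/10; u3: center (-19/36, 5/9), radius 1/81


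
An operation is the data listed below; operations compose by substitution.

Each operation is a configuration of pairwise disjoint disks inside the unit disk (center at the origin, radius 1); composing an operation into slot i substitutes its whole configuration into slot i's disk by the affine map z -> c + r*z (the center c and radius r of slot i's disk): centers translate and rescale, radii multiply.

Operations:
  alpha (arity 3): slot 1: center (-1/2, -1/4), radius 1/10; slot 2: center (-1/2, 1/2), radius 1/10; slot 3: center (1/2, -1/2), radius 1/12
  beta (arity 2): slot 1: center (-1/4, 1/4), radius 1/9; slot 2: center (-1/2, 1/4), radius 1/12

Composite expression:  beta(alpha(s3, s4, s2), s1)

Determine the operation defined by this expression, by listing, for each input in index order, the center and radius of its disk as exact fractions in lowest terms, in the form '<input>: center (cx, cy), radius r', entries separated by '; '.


s1: center (-1/2, 1/4), radius 1/12; s2: center (-7/36, 7/36), radius 1/108; s3: center (-11/36, 2/9), radius 1/90; s4: center (-11/36, 11/36), radius 1/90


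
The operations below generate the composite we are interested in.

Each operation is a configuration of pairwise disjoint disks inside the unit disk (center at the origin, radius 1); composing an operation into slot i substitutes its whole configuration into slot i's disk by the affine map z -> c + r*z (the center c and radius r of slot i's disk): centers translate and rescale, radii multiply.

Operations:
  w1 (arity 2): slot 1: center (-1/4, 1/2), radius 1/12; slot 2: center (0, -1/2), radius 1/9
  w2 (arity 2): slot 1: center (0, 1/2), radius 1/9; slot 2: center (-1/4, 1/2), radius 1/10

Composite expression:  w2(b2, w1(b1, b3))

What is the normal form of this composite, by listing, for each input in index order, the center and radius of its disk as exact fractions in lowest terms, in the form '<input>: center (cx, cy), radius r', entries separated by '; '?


b1: center (-11/40, 11/20), radius 1/120; b2: center (0, 1/2), radius 1/9; b3: center (-1/4, 9/20), radius 1/90

Each b-disk chains the slot maps above it in w2; radii multiply.
input b2: applying the 1 nested substitution gives center (0, 1/2), radius 1/9
input b1: applying the 2 nested substitutions gives center (-11/40, 11/20), radius 1/120
input b3: applying the 2 nested substitutions gives center (-1/4, 9/20), radius 1/90


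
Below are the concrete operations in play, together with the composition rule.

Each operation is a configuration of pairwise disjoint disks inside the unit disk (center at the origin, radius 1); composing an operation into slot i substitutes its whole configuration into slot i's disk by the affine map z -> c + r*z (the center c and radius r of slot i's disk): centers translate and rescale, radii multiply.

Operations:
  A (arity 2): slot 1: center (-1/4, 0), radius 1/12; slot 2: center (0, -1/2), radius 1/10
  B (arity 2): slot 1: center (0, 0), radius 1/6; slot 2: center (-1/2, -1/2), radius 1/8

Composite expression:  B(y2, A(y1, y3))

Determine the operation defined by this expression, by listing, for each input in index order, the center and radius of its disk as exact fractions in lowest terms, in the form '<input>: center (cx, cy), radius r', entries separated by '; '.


Affine substitution under B: radii multiply and y-centers shift.
input y2: composing its 1 substitution step yields center (0, 0), radius 1/6
input y1: composing its 2 substitution steps yields center (-17/32, -1/2), radius 1/96
input y3: composing its 2 substitution steps yields center (-1/2, -9/16), radius 1/80

y1: center (-17/32, -1/2), radius 1/96; y2: center (0, 0), radius 1/6; y3: center (-1/2, -9/16), radius 1/80


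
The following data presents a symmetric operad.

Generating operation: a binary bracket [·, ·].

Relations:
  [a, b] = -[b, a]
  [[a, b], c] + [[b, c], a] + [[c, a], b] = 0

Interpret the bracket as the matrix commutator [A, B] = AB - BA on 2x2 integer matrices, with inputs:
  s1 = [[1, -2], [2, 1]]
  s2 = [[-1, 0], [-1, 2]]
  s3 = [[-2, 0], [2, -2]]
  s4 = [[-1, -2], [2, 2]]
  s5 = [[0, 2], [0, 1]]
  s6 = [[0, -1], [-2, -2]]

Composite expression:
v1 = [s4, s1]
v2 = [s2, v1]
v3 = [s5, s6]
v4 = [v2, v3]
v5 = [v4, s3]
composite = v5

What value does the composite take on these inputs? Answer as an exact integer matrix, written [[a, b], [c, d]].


[[-360, 0], [-360, 360]]

[s4, s1] = [[0, 6], [6, 0]]
[s2, [s4, s1]] = [[6, -18], [18, -6]]
[s5, s6] = [[-4, -3], [-2, 4]]
[[s2, [s4, s1]], [s5, s6]] = [[90, -180], [-120, -90]]
[[[s2, [s4, s1]], [s5, s6]], s3] = [[-360, 0], [-360, 360]]


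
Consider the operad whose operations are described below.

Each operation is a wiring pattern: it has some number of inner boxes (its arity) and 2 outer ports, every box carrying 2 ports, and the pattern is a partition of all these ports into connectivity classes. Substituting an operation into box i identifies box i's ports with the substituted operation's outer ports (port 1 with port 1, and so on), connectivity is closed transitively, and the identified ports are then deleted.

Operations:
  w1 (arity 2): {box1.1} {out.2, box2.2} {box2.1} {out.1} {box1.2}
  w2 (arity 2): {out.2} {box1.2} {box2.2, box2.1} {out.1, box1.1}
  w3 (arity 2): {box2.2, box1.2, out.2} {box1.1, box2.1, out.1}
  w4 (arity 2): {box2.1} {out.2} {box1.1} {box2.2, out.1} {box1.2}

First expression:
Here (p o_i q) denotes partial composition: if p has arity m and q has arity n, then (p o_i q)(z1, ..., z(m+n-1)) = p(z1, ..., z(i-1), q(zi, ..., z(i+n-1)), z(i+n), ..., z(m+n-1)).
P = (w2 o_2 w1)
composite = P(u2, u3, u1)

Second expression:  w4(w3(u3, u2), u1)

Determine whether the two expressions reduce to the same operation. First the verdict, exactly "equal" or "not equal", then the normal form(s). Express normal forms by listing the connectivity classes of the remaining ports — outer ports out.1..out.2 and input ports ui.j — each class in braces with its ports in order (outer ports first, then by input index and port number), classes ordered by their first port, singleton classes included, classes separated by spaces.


not equal — first {out.1, u2.1} {out.2} {u1.1} {u1.2} {u2.2} {u3.1} {u3.2}, second {out.1, u1.2} {out.2} {u1.1} {u2.1, u3.1} {u2.2, u3.2}


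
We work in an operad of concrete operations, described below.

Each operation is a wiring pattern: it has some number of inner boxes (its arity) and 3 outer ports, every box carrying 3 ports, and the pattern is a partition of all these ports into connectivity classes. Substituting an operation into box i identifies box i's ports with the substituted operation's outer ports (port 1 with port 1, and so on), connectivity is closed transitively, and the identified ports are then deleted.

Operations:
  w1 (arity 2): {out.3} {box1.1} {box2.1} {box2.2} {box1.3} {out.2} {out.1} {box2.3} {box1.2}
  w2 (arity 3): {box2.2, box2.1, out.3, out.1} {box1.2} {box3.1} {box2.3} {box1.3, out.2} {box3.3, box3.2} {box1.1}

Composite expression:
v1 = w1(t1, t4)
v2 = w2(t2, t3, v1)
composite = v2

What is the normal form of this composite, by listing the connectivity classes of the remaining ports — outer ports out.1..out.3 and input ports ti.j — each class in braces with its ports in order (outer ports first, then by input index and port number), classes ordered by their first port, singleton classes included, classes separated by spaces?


{out.1, out.3, t3.1, t3.2} {out.2, t2.3} {t1.1} {t1.2} {t1.3} {t2.1} {t2.2} {t3.3} {t4.1} {t4.2} {t4.3}

Substituting into w2 glues patterns; closure does the rest.
w1 over (t1, t4) gives {out.1} {out.2} {out.3} {t1.1} {t1.2} {t1.3} {t4.1} {t4.2} {t4.3}, out.j being that stage's outer ports
w2 over (t2, t3, t1, t4) gives {out.1, out.3, t3.1, t3.2} {out.2, t2.3} {t1.1} {t1.2} {t1.3} {t2.1} {t2.2} {t3.3} {t4.1} {t4.2} {t4.3}, out.j being that stage's outer ports


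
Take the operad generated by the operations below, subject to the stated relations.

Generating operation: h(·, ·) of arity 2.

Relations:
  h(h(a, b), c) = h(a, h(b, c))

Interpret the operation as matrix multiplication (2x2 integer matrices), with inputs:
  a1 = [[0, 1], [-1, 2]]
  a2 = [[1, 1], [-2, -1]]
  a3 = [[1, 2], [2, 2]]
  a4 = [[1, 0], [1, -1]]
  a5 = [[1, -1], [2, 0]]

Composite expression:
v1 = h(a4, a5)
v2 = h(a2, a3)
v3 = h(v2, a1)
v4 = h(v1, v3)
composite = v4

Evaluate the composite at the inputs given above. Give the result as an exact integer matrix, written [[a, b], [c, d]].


[[-10, 27], [-2, 5]]

h(a4, a5) = [[1, -1], [-1, -1]]
h(a2, a3) = [[3, 4], [-4, -6]]
h(h(a2, a3), a1) = [[-4, 11], [6, -16]]
h(h(a4, a5), h(h(a2, a3), a1)) = [[-10, 27], [-2, 5]]


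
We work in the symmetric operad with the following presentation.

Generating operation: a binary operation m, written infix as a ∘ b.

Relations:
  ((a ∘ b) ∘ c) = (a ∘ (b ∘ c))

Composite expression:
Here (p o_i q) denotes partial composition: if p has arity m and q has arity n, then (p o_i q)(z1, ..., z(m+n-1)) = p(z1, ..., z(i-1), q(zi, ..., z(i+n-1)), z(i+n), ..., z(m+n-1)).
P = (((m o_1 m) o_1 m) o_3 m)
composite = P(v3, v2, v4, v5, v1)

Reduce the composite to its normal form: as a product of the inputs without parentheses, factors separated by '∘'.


v3 ∘ v2 ∘ v4 ∘ v5 ∘ v1

Every regrouping of m is equal, so read the v-inputs in written order.
(v3 ∘ v2) linearizes to v3 ∘ v2
(v4 ∘ v5) linearizes to v4 ∘ v5
((v3 ∘ v2) ∘ (v4 ∘ v5)) linearizes to v3 ∘ v2 ∘ v4 ∘ v5
(((v3 ∘ v2) ∘ (v4 ∘ v5)) ∘ v1) linearizes to v3 ∘ v2 ∘ v4 ∘ v5 ∘ v1


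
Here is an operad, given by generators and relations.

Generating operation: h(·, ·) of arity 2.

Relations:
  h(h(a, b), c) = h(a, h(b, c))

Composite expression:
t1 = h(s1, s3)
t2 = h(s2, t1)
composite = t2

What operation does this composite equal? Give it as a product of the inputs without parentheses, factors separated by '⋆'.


Key point: h is associative — brackets drop, the s-order remains.
h(s1, s3) linearizes to s1 ⋆ s3
h(s2, h(s1, s3)) linearizes to s2 ⋆ s1 ⋆ s3

s2 ⋆ s1 ⋆ s3


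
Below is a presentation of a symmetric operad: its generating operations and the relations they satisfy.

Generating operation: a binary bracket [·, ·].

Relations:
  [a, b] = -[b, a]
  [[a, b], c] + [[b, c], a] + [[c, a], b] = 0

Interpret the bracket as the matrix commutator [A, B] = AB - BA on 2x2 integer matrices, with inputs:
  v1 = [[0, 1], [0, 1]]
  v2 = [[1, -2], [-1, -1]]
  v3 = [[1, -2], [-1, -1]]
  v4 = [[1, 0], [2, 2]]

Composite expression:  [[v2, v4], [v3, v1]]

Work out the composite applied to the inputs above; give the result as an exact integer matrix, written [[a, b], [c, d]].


[v2, v4] = [[-4, -2], [-3, 4]]
[v3, v1] = [[1, 0], [1, -1]]
[[v2, v4], [v3, v1]] = [[-2, 4], [2, 2]]

[[-2, 4], [2, 2]]


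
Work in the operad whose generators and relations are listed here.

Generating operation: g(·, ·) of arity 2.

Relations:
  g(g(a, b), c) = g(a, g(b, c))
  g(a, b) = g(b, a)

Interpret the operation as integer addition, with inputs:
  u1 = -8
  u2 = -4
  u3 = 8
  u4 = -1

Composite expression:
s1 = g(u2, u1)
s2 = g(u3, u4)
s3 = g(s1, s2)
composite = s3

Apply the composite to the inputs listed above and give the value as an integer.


g(u2, u1) = -12
g(u3, u4) = 7
g(g(u2, u1), g(u3, u4)) = -5

-5


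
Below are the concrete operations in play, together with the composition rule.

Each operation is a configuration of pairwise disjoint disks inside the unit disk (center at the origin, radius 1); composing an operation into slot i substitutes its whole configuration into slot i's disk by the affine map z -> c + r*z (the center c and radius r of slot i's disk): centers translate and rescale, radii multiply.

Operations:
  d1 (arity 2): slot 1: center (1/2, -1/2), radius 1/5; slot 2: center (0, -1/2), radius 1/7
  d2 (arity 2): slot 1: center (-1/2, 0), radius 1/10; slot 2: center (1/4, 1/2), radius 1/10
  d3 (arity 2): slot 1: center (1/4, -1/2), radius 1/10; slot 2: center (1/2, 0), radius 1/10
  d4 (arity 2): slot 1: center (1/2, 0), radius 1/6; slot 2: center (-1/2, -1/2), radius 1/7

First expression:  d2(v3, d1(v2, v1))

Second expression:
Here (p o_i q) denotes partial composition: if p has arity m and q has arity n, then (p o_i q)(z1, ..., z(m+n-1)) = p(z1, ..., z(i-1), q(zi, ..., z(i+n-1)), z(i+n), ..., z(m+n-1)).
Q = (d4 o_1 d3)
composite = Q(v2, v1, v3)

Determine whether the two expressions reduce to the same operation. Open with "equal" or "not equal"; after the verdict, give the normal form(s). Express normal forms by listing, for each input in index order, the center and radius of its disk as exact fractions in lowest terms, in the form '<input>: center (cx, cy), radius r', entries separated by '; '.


not equal — first v1: center (1/4, 9/20), radius 1/70; v2: center (3/10, 9/20), radius 1/50; v3: center (-1/2, 0), radius 1/10, second v1: center (7/12, 0), radius 1/60; v2: center (13/24, -1/12), radius 1/60; v3: center (-1/2, -1/2), radius 1/7

The first composite normalizes to v1: center (1/4, 9/20), radius 1/70; v2: center (3/10, 9/20), radius 1/50; v3: center (-1/2, 0), radius 1/10
The second composite normalizes to v1: center (7/12, 0), radius 1/60; v2: center (13/24, -1/12), radius 1/60; v3: center (-1/2, -1/2), radius 1/7
Different reductions; not equal.


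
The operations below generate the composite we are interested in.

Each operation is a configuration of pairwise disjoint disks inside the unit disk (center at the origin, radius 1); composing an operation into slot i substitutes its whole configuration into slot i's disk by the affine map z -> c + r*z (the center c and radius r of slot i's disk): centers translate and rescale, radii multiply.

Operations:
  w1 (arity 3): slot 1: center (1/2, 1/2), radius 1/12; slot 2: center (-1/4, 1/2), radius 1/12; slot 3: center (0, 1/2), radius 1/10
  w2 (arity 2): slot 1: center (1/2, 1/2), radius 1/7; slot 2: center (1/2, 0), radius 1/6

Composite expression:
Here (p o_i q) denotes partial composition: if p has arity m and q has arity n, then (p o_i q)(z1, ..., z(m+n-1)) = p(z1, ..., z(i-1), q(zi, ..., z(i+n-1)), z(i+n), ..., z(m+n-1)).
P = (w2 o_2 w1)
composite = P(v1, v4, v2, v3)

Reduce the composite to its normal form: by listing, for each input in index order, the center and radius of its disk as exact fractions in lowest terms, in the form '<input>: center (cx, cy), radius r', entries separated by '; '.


v1: center (1/2, 1/2), radius 1/7; v2: center (11/24, 1/12), radius 1/72; v3: center (1/2, 1/12), radius 1/60; v4: center (7/12, 1/12), radius 1/72

Only the slot chain above each v matters under w2; compose those maps.
tracing v1 down its 1-map path: center (1/2, 1/2), radius 1/7
tracing v4 down its 2-map path: center (7/12, 1/12), radius 1/72
tracing v2 down its 2-map path: center (11/24, 1/12), radius 1/72
tracing v3 down its 2-map path: center (1/2, 1/12), radius 1/60


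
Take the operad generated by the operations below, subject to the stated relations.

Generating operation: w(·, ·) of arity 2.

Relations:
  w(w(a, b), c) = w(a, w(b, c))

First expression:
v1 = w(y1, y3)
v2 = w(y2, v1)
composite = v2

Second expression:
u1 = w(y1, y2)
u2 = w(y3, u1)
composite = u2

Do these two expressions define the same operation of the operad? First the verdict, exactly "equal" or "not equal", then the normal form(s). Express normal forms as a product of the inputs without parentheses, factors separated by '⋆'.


not equal: they reduce to y2 ⋆ y1 ⋆ y3 and y3 ⋆ y1 ⋆ y2

The first expression reduces to y2 ⋆ y1 ⋆ y3
The second expression reduces to y3 ⋆ y1 ⋆ y2
The forms do not match — not equal.


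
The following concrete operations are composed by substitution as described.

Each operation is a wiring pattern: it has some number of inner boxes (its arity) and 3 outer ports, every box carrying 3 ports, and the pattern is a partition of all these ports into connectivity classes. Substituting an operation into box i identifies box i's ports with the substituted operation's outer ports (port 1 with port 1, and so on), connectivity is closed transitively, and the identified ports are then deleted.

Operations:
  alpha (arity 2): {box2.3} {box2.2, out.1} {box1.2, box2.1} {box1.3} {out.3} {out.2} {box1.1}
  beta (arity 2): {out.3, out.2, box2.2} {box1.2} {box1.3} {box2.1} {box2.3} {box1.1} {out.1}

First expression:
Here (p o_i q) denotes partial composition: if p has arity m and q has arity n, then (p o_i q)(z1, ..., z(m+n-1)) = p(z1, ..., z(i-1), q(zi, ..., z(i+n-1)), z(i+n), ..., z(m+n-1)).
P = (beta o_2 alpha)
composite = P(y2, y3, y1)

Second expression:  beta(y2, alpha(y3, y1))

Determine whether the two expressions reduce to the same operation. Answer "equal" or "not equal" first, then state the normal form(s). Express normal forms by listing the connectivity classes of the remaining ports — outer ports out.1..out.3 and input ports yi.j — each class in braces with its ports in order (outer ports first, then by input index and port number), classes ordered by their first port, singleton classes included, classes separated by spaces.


equal: each reduces to {out.1} {out.2, out.3} {y1.1, y3.2} {y1.2} {y1.3} {y2.1} {y2.2} {y2.3} {y3.1} {y3.3}

The first expression, normalized: {out.1} {out.2, out.3} {y1.1, y3.2} {y1.2} {y1.3} {y2.1} {y2.2} {y2.3} {y3.1} {y3.3}
The second expression, normalized: {out.1} {out.2, out.3} {y1.1, y3.2} {y1.2} {y1.3} {y2.1} {y2.2} {y2.3} {y3.1} {y3.3}
One common form — equal.


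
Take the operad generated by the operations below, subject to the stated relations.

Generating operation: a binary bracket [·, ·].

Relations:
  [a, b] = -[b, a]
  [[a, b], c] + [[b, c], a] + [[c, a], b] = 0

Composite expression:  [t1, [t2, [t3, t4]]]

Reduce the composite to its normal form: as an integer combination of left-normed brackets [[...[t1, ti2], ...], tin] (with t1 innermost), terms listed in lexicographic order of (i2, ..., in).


[[[t1, t2], t3], t4] - [[[t1, t2], t4], t3] - [[[t1, t3], t4], t2] + [[[t1, t4], t3], t2]


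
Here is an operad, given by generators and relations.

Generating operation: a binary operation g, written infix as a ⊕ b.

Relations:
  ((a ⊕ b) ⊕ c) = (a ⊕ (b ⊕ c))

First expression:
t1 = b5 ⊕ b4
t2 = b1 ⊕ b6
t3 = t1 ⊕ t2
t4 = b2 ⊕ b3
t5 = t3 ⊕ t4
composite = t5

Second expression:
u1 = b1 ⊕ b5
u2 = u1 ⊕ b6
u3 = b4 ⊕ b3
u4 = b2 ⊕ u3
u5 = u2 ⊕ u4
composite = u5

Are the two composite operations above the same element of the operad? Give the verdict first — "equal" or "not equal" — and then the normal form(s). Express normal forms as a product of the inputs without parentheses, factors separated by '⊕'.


not equal — first b5 ⊕ b4 ⊕ b1 ⊕ b6 ⊕ b2 ⊕ b3, second b1 ⊕ b5 ⊕ b6 ⊕ b2 ⊕ b4 ⊕ b3


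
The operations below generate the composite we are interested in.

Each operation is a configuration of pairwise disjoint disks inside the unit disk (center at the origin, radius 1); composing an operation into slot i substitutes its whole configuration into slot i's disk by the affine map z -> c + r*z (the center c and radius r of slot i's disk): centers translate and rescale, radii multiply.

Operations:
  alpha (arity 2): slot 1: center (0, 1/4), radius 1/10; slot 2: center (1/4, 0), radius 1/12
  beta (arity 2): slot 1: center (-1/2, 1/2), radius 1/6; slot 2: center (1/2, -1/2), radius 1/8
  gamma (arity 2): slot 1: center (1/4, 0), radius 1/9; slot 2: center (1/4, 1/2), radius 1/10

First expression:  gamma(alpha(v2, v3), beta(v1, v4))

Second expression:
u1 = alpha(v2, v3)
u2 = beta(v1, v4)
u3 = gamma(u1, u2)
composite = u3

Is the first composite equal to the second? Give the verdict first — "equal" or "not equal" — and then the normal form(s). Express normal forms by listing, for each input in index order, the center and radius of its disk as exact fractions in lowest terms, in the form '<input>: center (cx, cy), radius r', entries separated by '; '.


equal: each reduces to v1: center (1/5, 11/20), radius 1/60; v2: center (1/4, 1/36), radius 1/90; v3: center (5/18, 0), radius 1/108; v4: center (3/10, 9/20), radius 1/80

The first composite normalizes to v1: center (1/5, 11/20), radius 1/60; v2: center (1/4, 1/36), radius 1/90; v3: center (5/18, 0), radius 1/108; v4: center (3/10, 9/20), radius 1/80
The second composite normalizes to v1: center (1/5, 11/20), radius 1/60; v2: center (1/4, 1/36), radius 1/90; v3: center (5/18, 0), radius 1/108; v4: center (3/10, 9/20), radius 1/80
Identical normal forms: equal.


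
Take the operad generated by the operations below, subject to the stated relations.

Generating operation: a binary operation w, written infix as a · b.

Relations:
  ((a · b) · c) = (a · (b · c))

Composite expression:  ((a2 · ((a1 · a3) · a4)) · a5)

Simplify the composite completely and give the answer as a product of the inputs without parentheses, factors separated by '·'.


a2 · a1 · a3 · a4 · a5

All parenthesizations of w agree; list the a-inputs left to right.
(a1 · a3) linearizes to a1 · a3
((a1 · a3) · a4) linearizes to a1 · a3 · a4
(a2 · ((a1 · a3) · a4)) linearizes to a2 · a1 · a3 · a4
((a2 · ((a1 · a3) · a4)) · a5) linearizes to a2 · a1 · a3 · a4 · a5


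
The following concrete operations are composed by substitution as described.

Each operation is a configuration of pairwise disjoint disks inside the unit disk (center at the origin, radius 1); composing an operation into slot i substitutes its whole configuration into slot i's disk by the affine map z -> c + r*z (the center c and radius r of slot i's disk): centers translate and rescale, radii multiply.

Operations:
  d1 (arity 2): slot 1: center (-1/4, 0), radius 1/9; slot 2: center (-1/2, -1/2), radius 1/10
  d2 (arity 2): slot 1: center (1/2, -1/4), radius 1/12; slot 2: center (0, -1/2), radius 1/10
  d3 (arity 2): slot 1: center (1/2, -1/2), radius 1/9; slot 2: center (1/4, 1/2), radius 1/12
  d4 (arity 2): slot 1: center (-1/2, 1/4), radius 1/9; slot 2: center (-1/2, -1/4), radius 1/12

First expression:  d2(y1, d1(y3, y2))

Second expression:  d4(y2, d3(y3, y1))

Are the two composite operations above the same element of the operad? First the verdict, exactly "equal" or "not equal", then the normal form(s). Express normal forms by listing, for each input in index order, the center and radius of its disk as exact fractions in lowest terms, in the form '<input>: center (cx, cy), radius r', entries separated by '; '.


not equal; the first gives y1: center (1/2, -1/4), radius 1/12; y2: center (-1/20, -11/20), radius 1/100; y3: center (-1/40, -1/2), radius 1/90 and the second y1: center (-23/48, -5/24), radius 1/144; y2: center (-1/2, 1/4), radius 1/9; y3: center (-11/24, -7/24), radius 1/108

The first expression, normalized: y1: center (1/2, -1/4), radius 1/12; y2: center (-1/20, -11/20), radius 1/100; y3: center (-1/40, -1/2), radius 1/90
The second expression, normalized: y1: center (-23/48, -5/24), radius 1/144; y2: center (-1/2, 1/4), radius 1/9; y3: center (-11/24, -7/24), radius 1/108
Distinct normal forms: not equal.


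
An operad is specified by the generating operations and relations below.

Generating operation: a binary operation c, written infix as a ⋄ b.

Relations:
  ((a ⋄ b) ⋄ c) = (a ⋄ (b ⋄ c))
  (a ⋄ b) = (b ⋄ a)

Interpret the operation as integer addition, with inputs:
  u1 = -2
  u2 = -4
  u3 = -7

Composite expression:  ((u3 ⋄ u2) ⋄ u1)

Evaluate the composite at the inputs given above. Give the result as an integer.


(u3 ⋄ u2) = -11
((u3 ⋄ u2) ⋄ u1) = -13

-13


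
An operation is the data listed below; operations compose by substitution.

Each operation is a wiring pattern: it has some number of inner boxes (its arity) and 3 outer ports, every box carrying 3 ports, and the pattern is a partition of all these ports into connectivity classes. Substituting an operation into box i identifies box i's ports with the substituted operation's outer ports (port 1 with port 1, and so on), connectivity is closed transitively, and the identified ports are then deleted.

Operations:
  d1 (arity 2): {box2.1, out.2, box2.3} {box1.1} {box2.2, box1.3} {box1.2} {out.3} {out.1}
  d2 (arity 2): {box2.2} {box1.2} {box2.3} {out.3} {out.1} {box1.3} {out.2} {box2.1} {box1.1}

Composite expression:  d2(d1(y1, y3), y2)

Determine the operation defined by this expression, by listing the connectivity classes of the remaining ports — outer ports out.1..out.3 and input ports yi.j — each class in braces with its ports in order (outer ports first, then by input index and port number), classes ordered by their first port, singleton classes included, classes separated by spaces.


{out.1} {out.2} {out.3} {y1.1} {y1.2} {y1.3, y3.2} {y2.1} {y2.2} {y2.3} {y3.1, y3.3}

Substituting into d2 glues patterns; closure does the rest.
after d1, the pattern on (y1, y3) reads {out.1} {out.2, y3.1, y3.3} {out.3} {y1.1} {y1.2} {y1.3, y3.2} (out.j = its outer ports)
after d2, the pattern on (y1, y3, y2) reads {out.1} {out.2} {out.3} {y1.1} {y1.2} {y1.3, y3.2} {y2.1} {y2.2} {y2.3} {y3.1, y3.3} (out.j = its outer ports)


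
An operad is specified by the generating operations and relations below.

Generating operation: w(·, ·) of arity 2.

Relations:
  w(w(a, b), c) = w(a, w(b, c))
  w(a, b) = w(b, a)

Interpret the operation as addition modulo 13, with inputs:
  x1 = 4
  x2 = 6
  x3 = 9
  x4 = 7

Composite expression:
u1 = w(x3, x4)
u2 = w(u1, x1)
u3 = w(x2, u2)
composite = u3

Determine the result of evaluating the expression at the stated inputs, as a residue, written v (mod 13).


w(x3, x4) = 3
w(w(x3, x4), x1) = 7
w(x2, w(w(x3, x4), x1)) = 0

0 (mod 13)


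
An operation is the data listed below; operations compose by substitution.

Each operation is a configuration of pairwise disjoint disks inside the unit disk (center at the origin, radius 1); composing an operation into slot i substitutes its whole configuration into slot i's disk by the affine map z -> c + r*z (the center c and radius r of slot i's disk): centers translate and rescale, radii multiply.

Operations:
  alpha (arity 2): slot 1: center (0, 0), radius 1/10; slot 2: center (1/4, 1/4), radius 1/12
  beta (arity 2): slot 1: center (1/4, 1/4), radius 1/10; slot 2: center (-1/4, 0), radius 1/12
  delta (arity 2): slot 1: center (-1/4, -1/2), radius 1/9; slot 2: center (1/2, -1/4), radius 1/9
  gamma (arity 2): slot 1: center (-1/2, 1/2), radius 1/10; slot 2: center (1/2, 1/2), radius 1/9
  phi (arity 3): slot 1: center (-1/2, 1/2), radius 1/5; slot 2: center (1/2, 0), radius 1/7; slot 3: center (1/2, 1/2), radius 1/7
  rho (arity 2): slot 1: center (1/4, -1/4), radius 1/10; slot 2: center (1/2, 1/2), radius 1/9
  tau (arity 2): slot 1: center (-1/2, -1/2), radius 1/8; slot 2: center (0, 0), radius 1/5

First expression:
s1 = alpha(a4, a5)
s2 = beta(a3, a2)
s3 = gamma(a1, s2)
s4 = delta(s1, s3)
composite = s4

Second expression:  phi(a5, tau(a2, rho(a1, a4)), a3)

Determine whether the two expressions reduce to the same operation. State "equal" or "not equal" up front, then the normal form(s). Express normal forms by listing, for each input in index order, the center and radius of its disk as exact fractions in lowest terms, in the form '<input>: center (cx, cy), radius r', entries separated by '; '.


The first expression reduces to a1: center (4/9, -7/36), radius 1/90; a2: center (179/324, -7/36), radius 1/972; a3: center (181/324, -31/162), radius 1/810; a4: center (-1/4, -1/2), radius 1/90; a5: center (-2/9, -17/36), radius 1/108
The second expression reduces to a1: center (71/140, -1/140), radius 1/350; a2: center (3/7, -1/14), radius 1/56; a3: center (1/2, 1/2), radius 1/7; a4: center (18/35, 1/70), radius 1/315; a5: center (-1/2, 1/2), radius 1/5
Different reductions; not equal.

not equal; first: a1: center (4/9, -7/36), radius 1/90; a2: center (179/324, -7/36), radius 1/972; a3: center (181/324, -31/162), radius 1/810; a4: center (-1/4, -1/2), radius 1/90; a5: center (-2/9, -17/36), radius 1/108; second: a1: center (71/140, -1/140), radius 1/350; a2: center (3/7, -1/14), radius 1/56; a3: center (1/2, 1/2), radius 1/7; a4: center (18/35, 1/70), radius 1/315; a5: center (-1/2, 1/2), radius 1/5


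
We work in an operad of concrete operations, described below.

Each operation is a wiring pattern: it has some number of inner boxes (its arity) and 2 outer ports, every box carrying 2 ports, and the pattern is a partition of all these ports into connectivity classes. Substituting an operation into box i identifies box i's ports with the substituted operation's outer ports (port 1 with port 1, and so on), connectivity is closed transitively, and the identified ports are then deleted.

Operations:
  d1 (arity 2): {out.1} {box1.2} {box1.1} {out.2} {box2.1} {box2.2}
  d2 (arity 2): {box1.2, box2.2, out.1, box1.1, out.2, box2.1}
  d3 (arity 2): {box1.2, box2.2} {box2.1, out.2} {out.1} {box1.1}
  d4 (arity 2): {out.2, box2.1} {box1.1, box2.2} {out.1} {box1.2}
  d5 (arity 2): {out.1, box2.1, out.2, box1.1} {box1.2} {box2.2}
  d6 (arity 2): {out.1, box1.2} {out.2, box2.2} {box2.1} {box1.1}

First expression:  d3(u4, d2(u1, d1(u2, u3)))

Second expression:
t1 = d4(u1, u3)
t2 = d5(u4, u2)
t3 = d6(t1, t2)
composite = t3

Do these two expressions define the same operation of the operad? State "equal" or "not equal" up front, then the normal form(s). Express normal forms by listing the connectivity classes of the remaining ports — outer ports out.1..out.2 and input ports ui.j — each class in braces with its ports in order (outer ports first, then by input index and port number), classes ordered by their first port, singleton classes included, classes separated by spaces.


not equal; first: {out.1} {out.2, u1.1, u1.2, u4.2} {u2.1} {u2.2} {u3.1} {u3.2} {u4.1}; second: {out.1, u3.1} {out.2, u2.1, u4.1} {u1.1, u3.2} {u1.2} {u2.2} {u4.2}

In normal form, the first expression is {out.1} {out.2, u1.1, u1.2, u4.2} {u2.1} {u2.2} {u3.1} {u3.2} {u4.1}
In normal form, the second expression is {out.1, u3.1} {out.2, u2.1, u4.1} {u1.1, u3.2} {u1.2} {u2.2} {u4.2}
The normal forms differ: not equal.


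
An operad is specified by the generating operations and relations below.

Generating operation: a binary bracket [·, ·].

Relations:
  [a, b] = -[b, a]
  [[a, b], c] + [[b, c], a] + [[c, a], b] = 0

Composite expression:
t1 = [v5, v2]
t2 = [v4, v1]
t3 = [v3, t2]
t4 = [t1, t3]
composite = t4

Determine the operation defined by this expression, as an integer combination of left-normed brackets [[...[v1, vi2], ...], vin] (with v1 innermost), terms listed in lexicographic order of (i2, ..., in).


[[[[v1, v4], v3], v2], v5] - [[[[v1, v4], v3], v5], v2]

A multilinear Lie element is pinned by v1-initial words (v1 innermost).
Composite bracket: [[v5, v2], [v3, [v4, v1]]]
Expanding via [a, b] = ab - ba: 16 signed words (2^4 = 16).
Collect the words opening with v1:
  the word v1v4v3v2v5 carries sign +1 and contributes +[[[[v1, v4], v3], v2], v5]
  the word v1v4v3v5v2 carries sign -1 and contributes -[[[[v1, v4], v3], v5], v2]


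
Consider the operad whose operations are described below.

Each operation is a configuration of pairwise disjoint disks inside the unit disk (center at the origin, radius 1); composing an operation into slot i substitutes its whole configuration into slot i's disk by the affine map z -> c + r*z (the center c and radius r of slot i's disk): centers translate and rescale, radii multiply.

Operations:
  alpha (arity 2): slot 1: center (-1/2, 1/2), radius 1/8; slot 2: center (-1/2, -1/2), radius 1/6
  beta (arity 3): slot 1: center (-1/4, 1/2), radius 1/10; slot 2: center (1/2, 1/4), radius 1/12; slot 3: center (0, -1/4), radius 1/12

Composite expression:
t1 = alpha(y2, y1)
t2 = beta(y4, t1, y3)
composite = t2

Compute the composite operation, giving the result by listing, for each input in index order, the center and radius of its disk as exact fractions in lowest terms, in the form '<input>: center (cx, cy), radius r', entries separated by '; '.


y1: center (11/24, 5/24), radius 1/72; y2: center (11/24, 7/24), radius 1/96; y3: center (0, -1/4), radius 1/12; y4: center (-1/4, 1/2), radius 1/10

Nesting under beta composes maps z -> c + r*z down each y-path.
y4 passes through 1 substitution, ending at center (-1/4, 1/2), radius 1/10
y2 passes through 2 substitutions, ending at center (11/24, 7/24), radius 1/96
y1 passes through 2 substitutions, ending at center (11/24, 5/24), radius 1/72
y3 passes through 1 substitution, ending at center (0, -1/4), radius 1/12


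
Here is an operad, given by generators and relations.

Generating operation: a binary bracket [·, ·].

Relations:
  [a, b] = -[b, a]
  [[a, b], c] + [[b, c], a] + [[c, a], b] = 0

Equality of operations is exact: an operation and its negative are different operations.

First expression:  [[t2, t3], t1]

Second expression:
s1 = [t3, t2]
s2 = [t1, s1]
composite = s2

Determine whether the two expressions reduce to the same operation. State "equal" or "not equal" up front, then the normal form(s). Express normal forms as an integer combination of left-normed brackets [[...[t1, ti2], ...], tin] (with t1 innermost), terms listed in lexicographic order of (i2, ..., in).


equal; both compose to -[[t1, t2], t3] + [[t1, t3], t2]

The first expression reduces to -[[t1, t2], t3] + [[t1, t3], t2]
The second expression reduces to -[[t1, t2], t3] + [[t1, t3], t2]
Both agree, so they are equal.


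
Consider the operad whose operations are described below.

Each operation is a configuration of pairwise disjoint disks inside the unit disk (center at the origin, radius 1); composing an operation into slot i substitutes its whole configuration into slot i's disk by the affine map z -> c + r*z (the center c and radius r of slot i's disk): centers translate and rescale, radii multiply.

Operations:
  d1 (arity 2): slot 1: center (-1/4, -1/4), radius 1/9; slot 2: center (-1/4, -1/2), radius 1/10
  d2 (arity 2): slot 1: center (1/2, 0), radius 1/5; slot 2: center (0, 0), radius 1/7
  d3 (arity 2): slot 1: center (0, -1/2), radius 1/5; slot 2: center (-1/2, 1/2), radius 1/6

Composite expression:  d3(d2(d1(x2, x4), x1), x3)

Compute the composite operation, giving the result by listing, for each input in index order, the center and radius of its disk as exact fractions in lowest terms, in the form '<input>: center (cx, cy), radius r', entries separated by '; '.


x1: center (0, -1/2), radius 1/35; x2: center (9/100, -51/100), radius 1/225; x3: center (-1/2, 1/2), radius 1/6; x4: center (9/100, -13/25), radius 1/250

Below d3, radii multiply path by path; the x-disk centers shift.
for x2, the 3-step affine chain lands on center (9/100, -51/100), radius 1/225
for x4, the 3-step affine chain lands on center (9/100, -13/25), radius 1/250
for x1, the 2-step affine chain lands on center (0, -1/2), radius 1/35
for x3, the 1-step affine chain lands on center (-1/2, 1/2), radius 1/6


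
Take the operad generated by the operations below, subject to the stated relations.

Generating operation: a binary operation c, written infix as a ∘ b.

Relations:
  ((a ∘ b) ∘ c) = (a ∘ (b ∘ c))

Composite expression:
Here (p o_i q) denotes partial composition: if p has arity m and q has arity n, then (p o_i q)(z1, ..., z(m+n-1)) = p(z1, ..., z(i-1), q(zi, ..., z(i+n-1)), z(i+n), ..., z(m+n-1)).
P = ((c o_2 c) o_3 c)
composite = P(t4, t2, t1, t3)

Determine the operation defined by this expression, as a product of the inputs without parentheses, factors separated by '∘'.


t4 ∘ t2 ∘ t1 ∘ t3

All parenthesizations of c agree; list the t-inputs left to right.
(t1 ∘ t3) linearizes to t1 ∘ t3
(t2 ∘ (t1 ∘ t3)) linearizes to t2 ∘ t1 ∘ t3
(t4 ∘ (t2 ∘ (t1 ∘ t3))) linearizes to t4 ∘ t2 ∘ t1 ∘ t3


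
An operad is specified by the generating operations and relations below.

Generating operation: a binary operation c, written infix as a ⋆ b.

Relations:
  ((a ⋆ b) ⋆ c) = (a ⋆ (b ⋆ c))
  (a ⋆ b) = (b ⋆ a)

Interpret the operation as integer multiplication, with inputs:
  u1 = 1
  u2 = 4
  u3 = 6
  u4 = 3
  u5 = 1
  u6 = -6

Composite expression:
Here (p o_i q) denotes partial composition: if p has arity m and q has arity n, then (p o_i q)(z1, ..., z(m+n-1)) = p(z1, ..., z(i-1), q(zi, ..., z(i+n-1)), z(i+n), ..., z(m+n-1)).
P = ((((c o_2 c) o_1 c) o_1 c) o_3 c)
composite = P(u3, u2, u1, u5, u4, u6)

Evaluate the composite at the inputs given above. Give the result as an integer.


(u3 ⋆ u2) = 24
(u1 ⋆ u5) = 1
((u3 ⋆ u2) ⋆ (u1 ⋆ u5)) = 24
(u4 ⋆ u6) = -18
(((u3 ⋆ u2) ⋆ (u1 ⋆ u5)) ⋆ (u4 ⋆ u6)) = -432

-432
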